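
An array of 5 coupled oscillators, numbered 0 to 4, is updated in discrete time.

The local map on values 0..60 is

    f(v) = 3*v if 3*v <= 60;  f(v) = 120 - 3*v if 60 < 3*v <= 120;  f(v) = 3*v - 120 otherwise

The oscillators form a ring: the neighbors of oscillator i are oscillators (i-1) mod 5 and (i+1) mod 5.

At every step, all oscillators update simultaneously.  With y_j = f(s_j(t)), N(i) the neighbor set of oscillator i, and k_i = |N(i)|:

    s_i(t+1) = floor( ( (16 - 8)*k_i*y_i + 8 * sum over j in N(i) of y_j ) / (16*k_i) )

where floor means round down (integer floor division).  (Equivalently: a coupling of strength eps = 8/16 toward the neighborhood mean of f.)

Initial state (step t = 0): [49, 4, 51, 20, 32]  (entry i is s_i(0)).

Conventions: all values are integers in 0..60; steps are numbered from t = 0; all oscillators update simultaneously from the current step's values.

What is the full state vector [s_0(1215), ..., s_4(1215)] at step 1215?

Answer: [16, 16, 36, 42, 36]
Key observation: The state at step 5, [16, 16, 36, 42, 36], reappears at step 7: the system is in a cycle of period 2 from step 5 on.  Therefore the state at step 1215 equals the state at step 5 + ((1215 - 5) mod 2) = 5, which is [16, 16, 36, 42, 36].

Derivation:
t=0: [49, 4, 51, 20, 32]
t=1: [22, 21, 34, 44, 33]
t=2: [46, 46, 26, 15, 27]
t=3: [23, 24, 36, 42, 35]
t=4: [41, 39, 19, 9, 21]
t=5: [16, 16, 36, 42, 36]
t=6: [39, 39, 19, 9, 19]
t=7: [16, 16, 36, 42, 36]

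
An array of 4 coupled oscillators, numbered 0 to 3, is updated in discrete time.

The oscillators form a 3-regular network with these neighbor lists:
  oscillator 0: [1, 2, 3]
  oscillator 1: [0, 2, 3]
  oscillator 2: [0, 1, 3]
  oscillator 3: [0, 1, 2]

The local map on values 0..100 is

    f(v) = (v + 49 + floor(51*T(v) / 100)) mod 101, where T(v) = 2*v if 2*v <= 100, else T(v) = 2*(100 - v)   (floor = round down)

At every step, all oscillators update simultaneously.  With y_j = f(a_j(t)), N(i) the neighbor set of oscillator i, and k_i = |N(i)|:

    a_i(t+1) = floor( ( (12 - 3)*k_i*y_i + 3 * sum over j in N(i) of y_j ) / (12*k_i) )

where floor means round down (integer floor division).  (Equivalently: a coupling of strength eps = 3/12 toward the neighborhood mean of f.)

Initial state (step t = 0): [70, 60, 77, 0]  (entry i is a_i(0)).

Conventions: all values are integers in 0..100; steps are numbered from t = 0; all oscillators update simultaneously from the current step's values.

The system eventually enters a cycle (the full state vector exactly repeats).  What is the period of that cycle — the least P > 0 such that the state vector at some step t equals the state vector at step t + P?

Simulating step by step:
t=0: [70, 60, 77, 0]
t=1: [48, 48, 48, 48]
t=2: [44, 44, 44, 44]
t=3: [36, 36, 36, 36]
t=4: [20, 20, 20, 20]
t=5: [89, 89, 89, 89]
t=6: [48, 48, 48, 48]

Answer: 5
Key observation: The state at step 1, [48, 48, 48, 48], reappears at step 6 — and no state repeats earlier — so the cycle the system enters has period 5.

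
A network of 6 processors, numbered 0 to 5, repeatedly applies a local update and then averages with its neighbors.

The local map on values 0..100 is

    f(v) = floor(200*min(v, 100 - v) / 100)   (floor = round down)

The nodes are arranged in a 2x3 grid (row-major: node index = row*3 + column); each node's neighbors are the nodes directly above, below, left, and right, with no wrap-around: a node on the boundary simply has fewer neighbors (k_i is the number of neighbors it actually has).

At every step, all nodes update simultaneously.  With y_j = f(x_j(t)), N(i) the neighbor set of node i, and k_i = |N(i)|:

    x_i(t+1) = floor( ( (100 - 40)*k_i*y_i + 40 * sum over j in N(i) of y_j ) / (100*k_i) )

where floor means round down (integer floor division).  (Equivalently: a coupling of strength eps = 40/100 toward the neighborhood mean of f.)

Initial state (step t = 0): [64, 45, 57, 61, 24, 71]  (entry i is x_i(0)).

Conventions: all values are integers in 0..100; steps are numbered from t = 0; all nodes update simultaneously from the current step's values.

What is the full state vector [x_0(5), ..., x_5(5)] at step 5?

Answer: [65, 66, 74, 83, 73, 72]

Derivation:
t=0: [64, 45, 57, 61, 24, 71]
t=1: [76, 81, 81, 70, 58, 61]
t=2: [48, 45, 46, 62, 73, 71]
t=3: [90, 86, 84, 75, 62, 64]
t=4: [27, 33, 39, 49, 65, 64]
t=5: [65, 66, 74, 83, 73, 72]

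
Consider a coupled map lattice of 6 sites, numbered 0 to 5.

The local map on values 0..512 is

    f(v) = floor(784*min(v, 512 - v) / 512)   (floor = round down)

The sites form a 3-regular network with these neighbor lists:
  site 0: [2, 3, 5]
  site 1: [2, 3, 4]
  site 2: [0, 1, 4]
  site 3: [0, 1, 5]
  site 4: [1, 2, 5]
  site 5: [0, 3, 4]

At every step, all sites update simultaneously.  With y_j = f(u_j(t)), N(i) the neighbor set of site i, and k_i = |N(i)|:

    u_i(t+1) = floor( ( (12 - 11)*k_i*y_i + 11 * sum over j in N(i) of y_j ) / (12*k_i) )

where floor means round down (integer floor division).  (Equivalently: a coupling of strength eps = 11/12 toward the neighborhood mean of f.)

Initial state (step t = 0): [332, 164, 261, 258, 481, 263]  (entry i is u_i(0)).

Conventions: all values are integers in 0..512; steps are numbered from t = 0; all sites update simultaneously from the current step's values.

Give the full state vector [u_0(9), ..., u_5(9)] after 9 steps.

Simulating step by step:
t=0: [332, 164, 261, 258, 481, 263]
t=1: [375, 271, 207, 309, 314, 248]
t=2: [324, 314, 295, 318, 350, 282]
t=3: [323, 293, 283, 312, 322, 283]
t=4: [331, 316, 308, 323, 340, 299]
t=5: [306, 289, 282, 300, 308, 280]
t=6: [341, 330, 325, 335, 346, 320]
t=7: [281, 270, 266, 277, 283, 264]
t=8: [369, 362, 359, 366, 372, 356]
t=9: [230, 224, 221, 227, 232, 219]

Answer: [230, 224, 221, 227, 232, 219]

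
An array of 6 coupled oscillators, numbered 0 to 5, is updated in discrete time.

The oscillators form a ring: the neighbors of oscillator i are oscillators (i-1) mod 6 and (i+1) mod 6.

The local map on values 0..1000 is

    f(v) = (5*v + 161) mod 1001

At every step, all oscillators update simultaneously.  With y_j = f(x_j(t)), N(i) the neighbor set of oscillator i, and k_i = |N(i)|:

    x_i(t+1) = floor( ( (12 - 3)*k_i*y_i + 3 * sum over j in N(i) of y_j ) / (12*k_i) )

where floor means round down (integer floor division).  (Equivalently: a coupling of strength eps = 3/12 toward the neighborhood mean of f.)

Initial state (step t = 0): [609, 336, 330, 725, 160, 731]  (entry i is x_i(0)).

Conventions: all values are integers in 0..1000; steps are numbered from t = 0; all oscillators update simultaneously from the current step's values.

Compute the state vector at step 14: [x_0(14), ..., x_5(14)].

Simulating step by step:
t=0: [609, 336, 330, 725, 160, 731]
t=1: [358, 756, 810, 808, 920, 755]
t=2: [946, 848, 297, 268, 709, 913]
t=3: [805, 489, 595, 543, 680, 740]
t=4: [319, 492, 284, 741, 635, 736]
t=5: [748, 631, 620, 761, 462, 764]
t=6: [834, 379, 353, 813, 594, 904]
t=7: [336, 197, 728, 298, 208, 564]
t=8: [770, 313, 697, 612, 353, 864]
t=9: [155, 625, 600, 359, 780, 474]
t=10: [803, 349, 273, 743, 228, 520]
t=11: [337, 765, 616, 757, 429, 628]
t=12: [793, 872, 419, 775, 383, 367]
t=13: [280, 434, 259, 65, 183, 770]
t=14: [462, 373, 443, 430, 117, 84]

Answer: [462, 373, 443, 430, 117, 84]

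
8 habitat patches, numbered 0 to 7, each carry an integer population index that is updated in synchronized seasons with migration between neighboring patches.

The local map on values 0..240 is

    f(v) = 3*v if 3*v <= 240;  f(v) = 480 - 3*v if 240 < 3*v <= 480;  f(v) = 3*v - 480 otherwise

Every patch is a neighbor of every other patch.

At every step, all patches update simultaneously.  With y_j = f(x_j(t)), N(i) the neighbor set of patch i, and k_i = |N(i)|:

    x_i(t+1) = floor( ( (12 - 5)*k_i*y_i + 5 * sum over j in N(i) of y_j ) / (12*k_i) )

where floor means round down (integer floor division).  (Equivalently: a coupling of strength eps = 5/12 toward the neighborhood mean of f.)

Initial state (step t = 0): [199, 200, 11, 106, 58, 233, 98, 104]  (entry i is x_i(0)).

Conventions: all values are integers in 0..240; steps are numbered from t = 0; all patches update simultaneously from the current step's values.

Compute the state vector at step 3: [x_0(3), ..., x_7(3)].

Answer: [184, 179, 91, 124, 115, 171, 130, 118]

Derivation:
t=0: [199, 200, 11, 106, 58, 233, 98, 104]
t=1: [131, 133, 87, 155, 161, 184, 167, 158]
t=2: [75, 72, 144, 37, 31, 67, 41, 33]
t=3: [184, 179, 91, 124, 115, 171, 130, 118]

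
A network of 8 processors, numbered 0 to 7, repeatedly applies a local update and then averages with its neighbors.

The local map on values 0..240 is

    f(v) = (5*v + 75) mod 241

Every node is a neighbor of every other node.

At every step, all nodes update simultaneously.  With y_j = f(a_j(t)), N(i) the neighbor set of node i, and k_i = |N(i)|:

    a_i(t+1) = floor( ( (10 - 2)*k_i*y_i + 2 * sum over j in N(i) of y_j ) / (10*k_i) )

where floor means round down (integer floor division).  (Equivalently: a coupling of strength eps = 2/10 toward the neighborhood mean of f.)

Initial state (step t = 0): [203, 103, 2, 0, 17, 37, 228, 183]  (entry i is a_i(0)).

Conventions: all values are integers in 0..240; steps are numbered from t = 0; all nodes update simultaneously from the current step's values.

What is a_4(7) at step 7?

Answer: a_4(7) = 101

Derivation:
t=0: [203, 103, 2, 0, 17, 37, 228, 183]
t=1: [114, 100, 82, 75, 140, 32, 25, 37]
t=2: [153, 99, 30, 189, 67, 209, 182, 42]
t=3: [115, 92, 198, 68, 155, 145, 41, 58]
t=4: [154, 65, 102, 158, 122, 84, 54, 120]
t=5: [123, 152, 109, 139, 186, 39, 109, 178]
t=6: [180, 106, 126, 56, 52, 42, 126, 21]
t=7: [37, 123, 200, 116, 101, 62, 200, 167]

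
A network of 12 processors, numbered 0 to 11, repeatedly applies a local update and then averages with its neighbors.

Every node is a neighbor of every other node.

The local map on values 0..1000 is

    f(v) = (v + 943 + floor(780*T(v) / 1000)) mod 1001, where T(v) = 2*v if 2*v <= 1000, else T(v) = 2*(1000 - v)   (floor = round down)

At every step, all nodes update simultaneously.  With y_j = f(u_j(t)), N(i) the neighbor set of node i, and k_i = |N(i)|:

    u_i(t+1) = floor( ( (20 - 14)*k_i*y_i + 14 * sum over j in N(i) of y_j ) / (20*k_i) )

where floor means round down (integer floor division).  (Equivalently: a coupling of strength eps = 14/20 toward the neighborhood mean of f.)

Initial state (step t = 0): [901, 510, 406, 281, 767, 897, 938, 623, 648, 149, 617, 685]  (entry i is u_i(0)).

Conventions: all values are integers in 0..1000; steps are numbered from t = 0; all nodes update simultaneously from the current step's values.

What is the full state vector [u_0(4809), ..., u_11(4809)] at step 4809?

Answer: [962, 962, 962, 962, 962, 962, 962, 962, 962, 962, 962, 962]
Key observation: The state at step 35, [962, 962, 962, 962, 962, 962, 962, 962, 962, 962, 962, 962], reappears at step 37: the system is in a cycle of period 2 from step 35 on.  Therefore the state at step 4809 equals the state at step 35 + ((4809 - 35) mod 2) = 35, which is [962, 962, 962, 962, 962, 962, 962, 962, 962, 962, 962, 962].

Derivation:
t=0: [901, 510, 406, 281, 767, 897, 938, 623, 648, 149, 617, 685]
t=1: [603, 418, 600, 524, 384, 604, 598, 404, 400, 444, 404, 395]
t=2: [404, 368, 404, 414, 584, 404, 404, 596, 594, 383, 596, 590]
t=3: [647, 626, 647, 417, 458, 647, 647, 456, 456, 635, 456, 457]
t=4: [121, 124, 121, 91, 115, 121, 121, 114, 114, 123, 114, 115]
t=5: [241, 243, 241, 223, 238, 241, 241, 237, 237, 242, 237, 238]
t=6: [552, 554, 552, 541, 551, 552, 552, 550, 550, 553, 550, 551]
t=7: [191, 191, 191, 193, 192, 191, 191, 192, 192, 191, 192, 192]
t=8: [431, 431, 431, 432, 432, 431, 431, 432, 432, 431, 432, 432]
t=9: [44, 44, 44, 45, 45, 44, 44, 45, 45, 44, 45, 45]
t=10: [55, 55, 55, 55, 55, 55, 55, 55, 55, 55, 55, 55]
t=11: [82, 82, 82, 82, 82, 82, 82, 82, 82, 82, 82, 82]
t=12: [151, 151, 151, 151, 151, 151, 151, 151, 151, 151, 151, 151]
t=13: [328, 328, 328, 328, 328, 328, 328, 328, 328, 328, 328, 328]
t=14: [781, 781, 781, 781, 781, 781, 781, 781, 781, 781, 781, 781]
t=15: [63, 63, 63, 63, 63, 63, 63, 63, 63, 63, 63, 63]
t=16: [103, 103, 103, 103, 103, 103, 103, 103, 103, 103, 103, 103]
t=17: [205, 205, 205, 205, 205, 205, 205, 205, 205, 205, 205, 205]
t=18: [466, 466, 466, 466, 466, 466, 466, 466, 466, 466, 466, 466]
t=19: [133, 133, 133, 133, 133, 133, 133, 133, 133, 133, 133, 133]
t=20: [282, 282, 282, 282, 282, 282, 282, 282, 282, 282, 282, 282]
t=21: [663, 663, 663, 663, 663, 663, 663, 663, 663, 663, 663, 663]
t=22: [129, 129, 129, 129, 129, 129, 129, 129, 129, 129, 129, 129]
t=23: [272, 272, 272, 272, 272, 272, 272, 272, 272, 272, 272, 272]
t=24: [638, 638, 638, 638, 638, 638, 638, 638, 638, 638, 638, 638]
t=25: [143, 143, 143, 143, 143, 143, 143, 143, 143, 143, 143, 143]
t=26: [308, 308, 308, 308, 308, 308, 308, 308, 308, 308, 308, 308]
t=27: [730, 730, 730, 730, 730, 730, 730, 730, 730, 730, 730, 730]
t=28: [92, 92, 92, 92, 92, 92, 92, 92, 92, 92, 92, 92]
t=29: [177, 177, 177, 177, 177, 177, 177, 177, 177, 177, 177, 177]
t=30: [395, 395, 395, 395, 395, 395, 395, 395, 395, 395, 395, 395]
t=31: [953, 953, 953, 953, 953, 953, 953, 953, 953, 953, 953, 953]
t=32: [968, 968, 968, 968, 968, 968, 968, 968, 968, 968, 968, 968]
t=33: [959, 959, 959, 959, 959, 959, 959, 959, 959, 959, 959, 959]
t=34: [964, 964, 964, 964, 964, 964, 964, 964, 964, 964, 964, 964]
t=35: [962, 962, 962, 962, 962, 962, 962, 962, 962, 962, 962, 962]
t=36: [963, 963, 963, 963, 963, 963, 963, 963, 963, 963, 963, 963]
t=37: [962, 962, 962, 962, 962, 962, 962, 962, 962, 962, 962, 962]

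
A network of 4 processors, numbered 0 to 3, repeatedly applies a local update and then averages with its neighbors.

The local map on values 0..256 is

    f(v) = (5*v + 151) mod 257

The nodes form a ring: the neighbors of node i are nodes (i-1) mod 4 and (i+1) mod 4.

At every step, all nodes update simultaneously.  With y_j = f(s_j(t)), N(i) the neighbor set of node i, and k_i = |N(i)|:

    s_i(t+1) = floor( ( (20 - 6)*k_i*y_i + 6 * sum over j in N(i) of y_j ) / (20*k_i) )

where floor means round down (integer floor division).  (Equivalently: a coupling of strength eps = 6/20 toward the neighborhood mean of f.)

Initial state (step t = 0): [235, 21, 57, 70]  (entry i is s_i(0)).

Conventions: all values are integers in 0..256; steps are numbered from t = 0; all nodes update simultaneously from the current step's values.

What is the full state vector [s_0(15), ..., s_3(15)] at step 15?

Answer: [176, 142, 56, 84]

Derivation:
t=0: [235, 21, 57, 70]
t=1: [103, 212, 200, 203]
t=2: [154, 169, 134, 137]
t=3: [148, 187, 78, 75]
t=4: [94, 62, 29, 30]
t=5: [112, 164, 64, 52]
t=6: [191, 201, 202, 169]
t=7: [107, 121, 146, 189]
t=8: [166, 211, 123, 89]
t=9: [186, 193, 215, 126]
t=10: [51, 99, 153, 44]
t=11: [141, 136, 138, 123]
t=12: [106, 65, 95, 199]
t=13: [167, 195, 128, 124]
t=14: [165, 103, 28, 35]
t=15: [176, 142, 56, 84]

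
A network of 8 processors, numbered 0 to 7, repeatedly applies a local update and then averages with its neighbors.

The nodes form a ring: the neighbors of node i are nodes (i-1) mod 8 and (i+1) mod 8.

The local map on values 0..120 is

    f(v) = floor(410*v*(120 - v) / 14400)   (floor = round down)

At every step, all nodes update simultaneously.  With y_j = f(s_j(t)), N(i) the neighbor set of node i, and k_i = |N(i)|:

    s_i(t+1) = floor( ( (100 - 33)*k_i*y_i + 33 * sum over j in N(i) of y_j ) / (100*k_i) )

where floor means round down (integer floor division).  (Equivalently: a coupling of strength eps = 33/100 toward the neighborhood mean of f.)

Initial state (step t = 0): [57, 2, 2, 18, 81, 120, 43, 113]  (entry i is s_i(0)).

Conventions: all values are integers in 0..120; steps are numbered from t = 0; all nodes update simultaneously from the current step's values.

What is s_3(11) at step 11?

Answer: s_3(11) = 78

Derivation:
t=0: [57, 2, 2, 18, 81, 120, 43, 113]
t=1: [72, 21, 13, 50, 68, 30, 66, 47]
t=2: [91, 62, 52, 89, 95, 84, 96, 97]
t=3: [77, 97, 96, 79, 71, 79, 68, 65]
t=4: [90, 68, 69, 88, 96, 94, 98, 99]
t=5: [77, 96, 96, 80, 68, 67, 61, 62]
t=6: [90, 69, 69, 88, 98, 101, 101, 100]
t=7: [76, 96, 96, 80, 62, 55, 54, 58]
t=8: [91, 69, 69, 88, 100, 101, 101, 100]
t=9: [75, 95, 96, 79, 59, 54, 54, 58]
t=10: [92, 71, 69, 89, 100, 101, 101, 100]
t=11: [74, 94, 96, 78, 59, 54, 54, 58]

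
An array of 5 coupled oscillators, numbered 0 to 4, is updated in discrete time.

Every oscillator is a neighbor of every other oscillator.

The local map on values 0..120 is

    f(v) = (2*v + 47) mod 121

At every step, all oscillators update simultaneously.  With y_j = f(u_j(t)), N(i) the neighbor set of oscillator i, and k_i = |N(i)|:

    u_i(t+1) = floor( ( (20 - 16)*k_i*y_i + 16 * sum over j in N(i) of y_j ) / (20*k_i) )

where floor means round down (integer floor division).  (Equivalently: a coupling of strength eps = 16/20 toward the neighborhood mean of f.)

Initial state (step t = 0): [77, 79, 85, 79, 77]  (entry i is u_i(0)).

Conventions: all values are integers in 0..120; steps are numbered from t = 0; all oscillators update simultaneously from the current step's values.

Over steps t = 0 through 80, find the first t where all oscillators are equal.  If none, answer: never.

Answer: 1
Key observation: Synchronization is absorbing here: once all oscillators are equal they stay equal, and step 1 is the first all-equal step.

Derivation:
t=0: [77, 79, 85, 79, 77]  (not all equal)
t=1: [84, 84, 84, 84, 84]  (all equal)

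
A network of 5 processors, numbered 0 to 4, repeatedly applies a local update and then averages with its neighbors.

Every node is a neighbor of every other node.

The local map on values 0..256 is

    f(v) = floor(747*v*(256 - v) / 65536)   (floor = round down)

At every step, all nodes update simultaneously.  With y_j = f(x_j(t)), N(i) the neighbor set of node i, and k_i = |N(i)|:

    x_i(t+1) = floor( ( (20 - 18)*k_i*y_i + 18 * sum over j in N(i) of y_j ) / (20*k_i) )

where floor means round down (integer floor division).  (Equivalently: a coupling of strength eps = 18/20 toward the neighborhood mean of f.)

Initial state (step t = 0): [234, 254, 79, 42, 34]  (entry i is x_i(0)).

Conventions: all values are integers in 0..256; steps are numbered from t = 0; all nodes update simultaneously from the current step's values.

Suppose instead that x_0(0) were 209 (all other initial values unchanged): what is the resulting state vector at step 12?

Simulating step by step:
t=0: [209, 254, 79, 42, 34]
t=1: [90, 103, 84, 91, 93]
t=2: [171, 170, 172, 171, 171]
t=3: [165, 164, 165, 165, 165]
t=4: [171, 171, 171, 171, 171]
t=5: [165, 165, 165, 165, 165]
t=6: [171, 171, 171, 171, 171]
t=7: [165, 165, 165, 165, 165]
t=8: [171, 171, 171, 171, 171]
t=9: [165, 165, 165, 165, 165]
t=10: [171, 171, 171, 171, 171]
t=11: [165, 165, 165, 165, 165]
t=12: [171, 171, 171, 171, 171]

Answer: [171, 171, 171, 171, 171]
Key observation: This trace re-runs the system from the modified initial state.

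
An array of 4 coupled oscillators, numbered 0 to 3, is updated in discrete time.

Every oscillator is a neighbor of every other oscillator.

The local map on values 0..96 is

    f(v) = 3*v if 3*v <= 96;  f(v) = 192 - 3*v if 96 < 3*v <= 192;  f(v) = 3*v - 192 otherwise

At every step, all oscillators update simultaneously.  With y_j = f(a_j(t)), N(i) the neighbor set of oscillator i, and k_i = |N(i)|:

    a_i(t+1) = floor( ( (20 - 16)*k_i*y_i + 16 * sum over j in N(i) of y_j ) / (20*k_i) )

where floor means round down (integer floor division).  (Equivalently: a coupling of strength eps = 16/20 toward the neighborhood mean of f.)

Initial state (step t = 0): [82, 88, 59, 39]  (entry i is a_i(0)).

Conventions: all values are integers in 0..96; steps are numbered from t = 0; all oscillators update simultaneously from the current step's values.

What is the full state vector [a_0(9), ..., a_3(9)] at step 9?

Simulating step by step:
t=0: [82, 88, 59, 39]
t=1: [54, 52, 56, 52]
t=2: [31, 31, 32, 31]
t=3: [93, 93, 93, 93]
t=4: [87, 87, 87, 87]
t=5: [69, 69, 69, 69]
t=6: [15, 15, 15, 15]
t=7: [45, 45, 45, 45]
t=8: [57, 57, 57, 57]
t=9: [21, 21, 21, 21]

Answer: [21, 21, 21, 21]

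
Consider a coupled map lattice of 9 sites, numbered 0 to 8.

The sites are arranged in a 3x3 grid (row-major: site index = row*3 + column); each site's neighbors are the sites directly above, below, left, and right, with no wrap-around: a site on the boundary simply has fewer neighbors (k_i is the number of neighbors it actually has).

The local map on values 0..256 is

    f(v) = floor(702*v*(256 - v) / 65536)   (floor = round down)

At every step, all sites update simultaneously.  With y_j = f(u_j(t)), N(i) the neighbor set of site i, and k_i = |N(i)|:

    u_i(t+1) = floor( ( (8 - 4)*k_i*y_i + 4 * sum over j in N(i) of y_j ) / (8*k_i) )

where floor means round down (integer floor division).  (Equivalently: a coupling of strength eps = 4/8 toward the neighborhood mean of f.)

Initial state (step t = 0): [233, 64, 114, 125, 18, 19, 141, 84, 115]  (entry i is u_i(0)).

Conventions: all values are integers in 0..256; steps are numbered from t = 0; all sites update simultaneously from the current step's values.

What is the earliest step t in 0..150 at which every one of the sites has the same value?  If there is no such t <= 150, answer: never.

Simulating step by step:
t=0: [233, 64, 114, 125, 18, 19, 141, 84, 115]  (not all equal)
t=1: [105, 111, 131, 133, 86, 89, 168, 142, 137]  (not all equal)
t=2: [171, 169, 170, 168, 162, 163, 166, 167, 170]  (not all equal)
t=3: [156, 157, 157, 158, 161, 160, 159, 159, 158]  (not all equal)
t=4: [166, 165, 165, 165, 164, 164, 165, 164, 164]  (not all equal)
t=5: [160, 160, 160, 160, 160, 160, 160, 160, 161]  (not all equal)
t=6: [164, 164, 164, 164, 164, 163, 164, 163, 163]  (not all equal)
t=7: [161, 161, 161, 161, 161, 161, 161, 161, 162]  (not all equal)
t=8: [163, 163, 163, 163, 163, 163, 163, 163, 163]  (all equal)

Answer: 8
Key observation: Synchronization is absorbing here: once all sites are equal they stay equal, and step 8 is the first all-equal step.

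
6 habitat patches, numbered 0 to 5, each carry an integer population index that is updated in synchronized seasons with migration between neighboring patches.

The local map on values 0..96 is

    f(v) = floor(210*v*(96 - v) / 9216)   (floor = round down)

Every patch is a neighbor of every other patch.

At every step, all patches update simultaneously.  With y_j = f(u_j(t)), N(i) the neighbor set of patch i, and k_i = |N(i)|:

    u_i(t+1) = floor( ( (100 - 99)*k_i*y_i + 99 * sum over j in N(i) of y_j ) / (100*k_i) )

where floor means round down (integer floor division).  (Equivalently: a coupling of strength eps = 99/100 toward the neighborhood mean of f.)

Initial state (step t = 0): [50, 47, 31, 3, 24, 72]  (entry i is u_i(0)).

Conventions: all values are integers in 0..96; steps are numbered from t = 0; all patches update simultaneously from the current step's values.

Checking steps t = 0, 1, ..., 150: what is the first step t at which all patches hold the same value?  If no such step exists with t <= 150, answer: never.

Simulating step by step:
t=0: [50, 47, 31, 3, 24, 72]  (not all equal)
t=1: [36, 36, 37, 45, 38, 38]  (not all equal)
t=2: [49, 49, 49, 49, 49, 49]  (all equal)

Answer: 2
Key observation: Synchronization is absorbing here: once all patches are equal they stay equal, and step 2 is the first all-equal step.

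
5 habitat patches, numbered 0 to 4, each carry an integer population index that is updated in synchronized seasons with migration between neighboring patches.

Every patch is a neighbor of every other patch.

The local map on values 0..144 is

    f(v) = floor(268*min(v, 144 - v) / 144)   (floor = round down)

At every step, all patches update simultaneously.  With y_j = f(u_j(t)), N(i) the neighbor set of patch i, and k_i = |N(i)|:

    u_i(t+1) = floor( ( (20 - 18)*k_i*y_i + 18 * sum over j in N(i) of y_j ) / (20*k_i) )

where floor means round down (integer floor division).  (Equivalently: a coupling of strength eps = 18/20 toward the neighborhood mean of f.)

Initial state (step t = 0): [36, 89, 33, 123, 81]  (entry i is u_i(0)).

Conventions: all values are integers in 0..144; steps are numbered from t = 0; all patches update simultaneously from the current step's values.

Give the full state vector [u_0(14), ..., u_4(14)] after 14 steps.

Simulating step by step:
t=0: [36, 89, 33, 123, 81]
t=1: [78, 74, 79, 81, 72]
t=2: [124, 123, 125, 125, 123]
t=3: [37, 36, 37, 37, 36]
t=4: [67, 67, 67, 67, 67]
t=5: [124, 124, 124, 124, 124]
t=6: [37, 37, 37, 37, 37]
t=7: [68, 68, 68, 68, 68]
t=8: [126, 126, 126, 126, 126]
t=9: [33, 33, 33, 33, 33]
t=10: [61, 61, 61, 61, 61]
t=11: [113, 113, 113, 113, 113]
t=12: [57, 57, 57, 57, 57]
t=13: [106, 106, 106, 106, 106]
t=14: [70, 70, 70, 70, 70]

Answer: [70, 70, 70, 70, 70]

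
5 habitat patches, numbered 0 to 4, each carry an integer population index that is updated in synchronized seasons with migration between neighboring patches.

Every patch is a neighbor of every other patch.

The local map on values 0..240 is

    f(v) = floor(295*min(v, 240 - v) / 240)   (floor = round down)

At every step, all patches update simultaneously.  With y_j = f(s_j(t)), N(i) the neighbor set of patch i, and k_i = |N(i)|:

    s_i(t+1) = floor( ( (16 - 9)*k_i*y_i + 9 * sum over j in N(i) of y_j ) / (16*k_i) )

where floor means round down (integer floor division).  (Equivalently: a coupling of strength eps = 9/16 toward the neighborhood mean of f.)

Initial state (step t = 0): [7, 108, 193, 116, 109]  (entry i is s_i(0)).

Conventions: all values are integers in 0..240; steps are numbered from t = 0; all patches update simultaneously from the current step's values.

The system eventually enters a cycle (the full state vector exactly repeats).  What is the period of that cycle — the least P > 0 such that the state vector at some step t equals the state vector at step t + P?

Simulating step by step:
t=0: [7, 108, 193, 116, 109]
t=1: [68, 105, 83, 108, 105]
t=2: [105, 119, 111, 120, 119]
t=3: [137, 142, 139, 142, 142]
t=4: [123, 121, 122, 121, 121]
t=5: [144, 145, 145, 145, 145]
t=6: [116, 116, 116, 116, 116]
t=7: [142, 142, 142, 142, 142]
t=8: [120, 120, 120, 120, 120]
t=9: [147, 147, 147, 147, 147]
t=10: [114, 114, 114, 114, 114]
t=11: [140, 140, 140, 140, 140]
t=12: [122, 122, 122, 122, 122]
t=13: [145, 145, 145, 145, 145]
t=14: [116, 116, 116, 116, 116]

Answer: 8
Key observation: The state at step 6, [116, 116, 116, 116, 116], reappears at step 14 — and no state repeats earlier — so the cycle the system enters has period 8.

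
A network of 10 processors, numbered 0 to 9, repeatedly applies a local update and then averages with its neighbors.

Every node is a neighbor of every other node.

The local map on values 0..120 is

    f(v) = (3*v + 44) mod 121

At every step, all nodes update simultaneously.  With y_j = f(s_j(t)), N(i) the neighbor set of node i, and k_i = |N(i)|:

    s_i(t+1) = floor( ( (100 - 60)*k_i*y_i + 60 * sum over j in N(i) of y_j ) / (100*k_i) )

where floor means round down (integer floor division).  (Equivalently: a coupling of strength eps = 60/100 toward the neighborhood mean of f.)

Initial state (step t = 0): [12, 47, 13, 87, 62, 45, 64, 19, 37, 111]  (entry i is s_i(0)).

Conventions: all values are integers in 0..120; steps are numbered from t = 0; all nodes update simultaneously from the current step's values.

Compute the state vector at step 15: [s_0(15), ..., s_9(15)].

Simulating step by step:
t=0: [12, 47, 13, 87, 62, 45, 64, 19, 37, 111]
t=1: [74, 69, 75, 69, 84, 67, 86, 81, 59, 52]
t=2: [35, 30, 36, 30, 45, 28, 47, 42, 60, 53]
t=3: [39, 34, 40, 34, 49, 32, 51, 46, 64, 57]
t=4: [51, 46, 52, 46, 61, 44, 63, 58, 76, 69]
t=5: [71, 66, 72, 66, 81, 64, 83, 78, 55, 48]
t=6: [34, 29, 35, 29, 44, 67, 46, 41, 58, 51]
t=7: [35, 30, 36, 30, 45, 28, 47, 42, 59, 52]
t=8: [38, 33, 39, 33, 48, 31, 50, 45, 62, 55]
t=9: [47, 42, 48, 42, 57, 40, 59, 54, 71, 64]
t=10: [66, 61, 67, 61, 76, 59, 78, 73, 50, 83]
t=11: [35, 70, 36, 70, 45, 68, 47, 42, 59, 52]
t=12: [38, 33, 39, 33, 48, 31, 50, 45, 62, 55]
t=13: [47, 42, 48, 42, 57, 40, 59, 54, 71, 64]
t=14: [66, 61, 67, 61, 76, 59, 78, 73, 50, 83]
t=15: [35, 70, 36, 70, 45, 68, 47, 42, 59, 52]

Answer: [35, 70, 36, 70, 45, 68, 47, 42, 59, 52]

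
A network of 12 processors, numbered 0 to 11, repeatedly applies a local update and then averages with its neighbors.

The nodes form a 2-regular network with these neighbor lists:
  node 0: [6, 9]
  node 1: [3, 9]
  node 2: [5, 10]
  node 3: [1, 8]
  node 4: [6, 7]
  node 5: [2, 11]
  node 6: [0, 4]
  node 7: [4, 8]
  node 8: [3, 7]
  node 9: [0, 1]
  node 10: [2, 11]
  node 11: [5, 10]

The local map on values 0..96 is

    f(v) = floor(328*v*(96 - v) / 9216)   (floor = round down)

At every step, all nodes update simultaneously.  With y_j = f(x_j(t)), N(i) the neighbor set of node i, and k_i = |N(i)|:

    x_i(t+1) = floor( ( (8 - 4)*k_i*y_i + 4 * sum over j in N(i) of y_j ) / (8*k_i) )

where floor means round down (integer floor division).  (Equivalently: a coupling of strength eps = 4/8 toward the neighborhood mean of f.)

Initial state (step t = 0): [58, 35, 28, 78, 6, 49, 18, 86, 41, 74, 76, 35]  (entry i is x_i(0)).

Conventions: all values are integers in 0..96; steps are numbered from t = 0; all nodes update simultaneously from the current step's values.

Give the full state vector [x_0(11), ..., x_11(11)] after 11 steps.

Answer: [43, 43, 81, 43, 43, 81, 43, 43, 43, 43, 81, 81]

Derivation:
t=0: [58, 35, 28, 78, 6, 49, 18, 86, 41, 74, 76, 35]
t=1: [65, 64, 67, 63, 29, 76, 48, 39, 59, 66, 62, 71]
t=2: [73, 71, 66, 73, 74, 60, 76, 76, 76, 70, 70, 63]
t=3: [59, 62, 70, 58, 55, 73, 56, 54, 55, 62, 67, 71]
t=4: [77, 75, 64, 77, 79, 61, 78, 80, 79, 75, 66, 63]
t=5: [52, 55, 72, 51, 47, 73, 49, 46, 47, 55, 71, 72]
t=6: [80, 80, 61, 80, 81, 60, 81, 81, 81, 80, 62, 61]
t=7: [44, 45, 75, 44, 43, 75, 43, 43, 43, 45, 75, 75]
t=8: [81, 81, 56, 81, 81, 56, 81, 81, 81, 81, 56, 56]
t=9: [43, 43, 79, 43, 43, 79, 43, 43, 43, 43, 79, 79]
t=10: [81, 81, 47, 81, 81, 47, 81, 81, 81, 81, 47, 47]
t=11: [43, 43, 81, 43, 43, 81, 43, 43, 43, 43, 81, 81]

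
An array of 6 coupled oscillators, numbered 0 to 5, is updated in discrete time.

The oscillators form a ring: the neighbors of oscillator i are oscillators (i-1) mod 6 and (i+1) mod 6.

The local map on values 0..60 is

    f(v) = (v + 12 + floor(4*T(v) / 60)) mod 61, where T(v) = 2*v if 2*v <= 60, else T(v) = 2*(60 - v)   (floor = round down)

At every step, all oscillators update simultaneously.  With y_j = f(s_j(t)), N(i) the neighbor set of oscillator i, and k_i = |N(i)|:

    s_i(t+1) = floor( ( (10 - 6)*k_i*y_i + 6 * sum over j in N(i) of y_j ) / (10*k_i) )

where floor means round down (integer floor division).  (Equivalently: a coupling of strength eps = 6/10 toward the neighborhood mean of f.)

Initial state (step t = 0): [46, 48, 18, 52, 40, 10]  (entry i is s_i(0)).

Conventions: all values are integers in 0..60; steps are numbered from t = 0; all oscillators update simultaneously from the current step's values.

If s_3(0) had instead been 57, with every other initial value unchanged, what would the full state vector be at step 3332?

Answer: [59, 59, 59, 59, 59, 59]
Key observation: The state at step 25, [4, 4, 4, 4, 4, 4], reappears at step 34: the system is in a cycle of period 9 from step 25 on.  Therefore the state at step 3332 equals the state at step 25 + ((3332 - 25) mod 9) = 29, which is [59, 59, 59, 59, 59, 59].

Derivation:
t=0: [46, 48, 18, 57, 40, 10]
t=1: [30, 27, 15, 29, 30, 43]
t=2: [48, 39, 37, 40, 48, 50]
t=3: [16, 36, 52, 37, 16, 0]
t=4: [30, 30, 32, 31, 31, 22]
t=5: [43, 46, 46, 46, 43, 42]
t=6: [57, 58, 59, 58, 57, 56]
t=7: [8, 9, 9, 9, 8, 7]
t=8: [20, 21, 22, 21, 20, 20]
t=9: [34, 35, 35, 35, 34, 34]
t=10: [49, 49, 50, 49, 49, 49]
t=11: [1, 1, 1, 1, 1, 1]
t=12: [13, 13, 13, 13, 13, 13]
t=13: [26, 26, 26, 26, 26, 26]
t=14: [41, 41, 41, 41, 41, 41]
t=15: [55, 55, 55, 55, 55, 55]
t=16: [6, 6, 6, 6, 6, 6]
t=17: [18, 18, 18, 18, 18, 18]
t=18: [32, 32, 32, 32, 32, 32]
t=19: [47, 47, 47, 47, 47, 47]
t=20: [60, 60, 60, 60, 60, 60]
t=21: [11, 11, 11, 11, 11, 11]
t=22: [24, 24, 24, 24, 24, 24]
t=23: [39, 39, 39, 39, 39, 39]
t=24: [53, 53, 53, 53, 53, 53]
t=25: [4, 4, 4, 4, 4, 4]
t=26: [16, 16, 16, 16, 16, 16]
t=27: [30, 30, 30, 30, 30, 30]
t=28: [46, 46, 46, 46, 46, 46]
t=29: [59, 59, 59, 59, 59, 59]
t=30: [10, 10, 10, 10, 10, 10]
t=31: [23, 23, 23, 23, 23, 23]
t=32: [38, 38, 38, 38, 38, 38]
t=33: [52, 52, 52, 52, 52, 52]
t=34: [4, 4, 4, 4, 4, 4]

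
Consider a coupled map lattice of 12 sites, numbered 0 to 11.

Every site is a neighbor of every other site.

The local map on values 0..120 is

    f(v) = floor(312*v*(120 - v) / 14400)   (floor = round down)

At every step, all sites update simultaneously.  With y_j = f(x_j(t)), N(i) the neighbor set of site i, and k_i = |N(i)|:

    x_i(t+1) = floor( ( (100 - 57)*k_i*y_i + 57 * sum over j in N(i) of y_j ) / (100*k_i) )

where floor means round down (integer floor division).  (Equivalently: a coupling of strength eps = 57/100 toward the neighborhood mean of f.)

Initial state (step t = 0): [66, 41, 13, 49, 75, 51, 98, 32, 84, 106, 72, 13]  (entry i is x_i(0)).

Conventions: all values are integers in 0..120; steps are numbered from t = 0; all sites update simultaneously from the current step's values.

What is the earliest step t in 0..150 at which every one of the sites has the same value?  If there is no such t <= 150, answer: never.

Answer: 3
Key observation: Synchronization is absorbing here: once all sites are equal they stay equal, and step 3 is the first all-equal step.

Derivation:
t=0: [66, 41, 13, 49, 75, 51, 98, 32, 84, 106, 72, 13]  (not all equal)
t=1: [65, 63, 48, 65, 64, 65, 54, 59, 61, 48, 64, 48]  (not all equal)
t=2: [76, 76, 75, 76, 76, 76, 76, 76, 76, 75, 76, 75]  (not all equal)
t=3: [72, 72, 72, 72, 72, 72, 72, 72, 72, 72, 72, 72]  (all equal)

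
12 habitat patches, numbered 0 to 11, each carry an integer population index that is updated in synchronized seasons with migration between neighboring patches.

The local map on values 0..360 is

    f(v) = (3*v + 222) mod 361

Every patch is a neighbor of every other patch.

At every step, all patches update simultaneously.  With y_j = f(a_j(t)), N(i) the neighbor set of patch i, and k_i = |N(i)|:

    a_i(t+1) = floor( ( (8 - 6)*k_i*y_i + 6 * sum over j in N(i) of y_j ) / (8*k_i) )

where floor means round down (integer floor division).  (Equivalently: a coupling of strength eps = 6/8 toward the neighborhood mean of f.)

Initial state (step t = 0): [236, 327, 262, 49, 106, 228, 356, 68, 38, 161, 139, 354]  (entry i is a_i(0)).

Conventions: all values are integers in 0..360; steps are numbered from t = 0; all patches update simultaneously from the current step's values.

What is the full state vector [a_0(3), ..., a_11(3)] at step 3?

Answer: [230, 225, 234, 189, 229, 229, 230, 222, 237, 237, 234, 230]

Derivation:
t=0: [236, 327, 262, 49, 106, 228, 356, 68, 38, 161, 139, 354]
t=1: [202, 186, 216, 166, 197, 198, 202, 176, 225, 227, 215, 201]
t=2: [127, 119, 135, 173, 125, 125, 127, 113, 140, 141, 135, 127]
t=3: [230, 225, 234, 189, 229, 229, 230, 222, 237, 237, 234, 230]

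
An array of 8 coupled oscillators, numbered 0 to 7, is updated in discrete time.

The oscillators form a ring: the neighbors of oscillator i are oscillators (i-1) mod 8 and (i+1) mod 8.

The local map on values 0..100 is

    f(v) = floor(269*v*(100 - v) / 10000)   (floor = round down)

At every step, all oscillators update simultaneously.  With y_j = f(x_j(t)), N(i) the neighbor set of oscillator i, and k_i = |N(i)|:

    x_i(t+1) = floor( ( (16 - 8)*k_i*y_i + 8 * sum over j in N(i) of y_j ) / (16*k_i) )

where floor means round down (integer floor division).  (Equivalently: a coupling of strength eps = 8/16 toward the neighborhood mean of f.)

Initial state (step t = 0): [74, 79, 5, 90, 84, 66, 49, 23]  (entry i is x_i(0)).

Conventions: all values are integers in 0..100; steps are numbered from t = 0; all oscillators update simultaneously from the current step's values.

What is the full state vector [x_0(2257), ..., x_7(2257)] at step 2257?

Simulating step by step:
t=0: [74, 79, 5, 90, 84, 66, 49, 23]
t=1: [48, 37, 23, 24, 39, 55, 60, 53]
t=2: [65, 59, 51, 52, 60, 64, 65, 66]
t=3: [61, 64, 66, 66, 64, 61, 60, 60]
t=4: [62, 61, 60, 60, 61, 62, 63, 63]
t=5: [62, 63, 63, 63, 63, 62, 62, 62]
t=6: [62, 62, 62, 62, 62, 62, 63, 63]
t=7: [62, 63, 63, 63, 63, 62, 62, 62]

Answer: [62, 63, 63, 63, 63, 62, 62, 62]
Key observation: The state at step 5, [62, 63, 63, 63, 63, 62, 62, 62], reappears at step 7: the system is in a cycle of period 2 from step 5 on.  Therefore the state at step 2257 equals the state at step 5 + ((2257 - 5) mod 2) = 5, which is [62, 63, 63, 63, 63, 62, 62, 62].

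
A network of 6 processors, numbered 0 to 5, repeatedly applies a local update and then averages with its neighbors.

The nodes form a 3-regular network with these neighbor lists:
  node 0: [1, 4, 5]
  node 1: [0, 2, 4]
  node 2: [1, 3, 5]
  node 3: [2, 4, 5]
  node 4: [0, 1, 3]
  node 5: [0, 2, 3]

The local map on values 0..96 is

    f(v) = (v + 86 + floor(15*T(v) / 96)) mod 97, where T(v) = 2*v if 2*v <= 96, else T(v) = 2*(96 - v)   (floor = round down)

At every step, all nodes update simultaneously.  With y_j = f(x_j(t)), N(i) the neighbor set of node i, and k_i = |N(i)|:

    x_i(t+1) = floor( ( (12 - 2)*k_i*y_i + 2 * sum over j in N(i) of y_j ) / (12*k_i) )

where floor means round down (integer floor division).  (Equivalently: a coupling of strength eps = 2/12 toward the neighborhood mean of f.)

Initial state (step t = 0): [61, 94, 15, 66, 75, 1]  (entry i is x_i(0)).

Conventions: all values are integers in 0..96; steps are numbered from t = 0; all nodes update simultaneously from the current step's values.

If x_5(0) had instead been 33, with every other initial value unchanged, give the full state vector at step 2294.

Simulating step by step:
t=0: [61, 94, 15, 66, 75, 33]
t=1: [60, 76, 16, 59, 69, 34]
t=2: [59, 66, 17, 55, 65, 34]
t=3: [58, 60, 17, 52, 62, 34]
t=4: [56, 57, 17, 50, 60, 34]
t=5: [55, 55, 17, 49, 59, 34]
t=6: [54, 53, 17, 49, 58, 34]
t=7: [54, 52, 16, 49, 57, 34]
t=8: [54, 51, 16, 48, 57, 34]
t=9: [54, 51, 16, 48, 57, 34]

Answer: [54, 51, 16, 48, 57, 34]
Key observation: The state at step 8, [54, 51, 16, 48, 57, 34], reappears at step 9: the system is in a cycle of period 1 from step 8 on.  Therefore the state at step 2294 equals the state at step 8 + ((2294 - 8) mod 1) = 8, which is [54, 51, 16, 48, 57, 34].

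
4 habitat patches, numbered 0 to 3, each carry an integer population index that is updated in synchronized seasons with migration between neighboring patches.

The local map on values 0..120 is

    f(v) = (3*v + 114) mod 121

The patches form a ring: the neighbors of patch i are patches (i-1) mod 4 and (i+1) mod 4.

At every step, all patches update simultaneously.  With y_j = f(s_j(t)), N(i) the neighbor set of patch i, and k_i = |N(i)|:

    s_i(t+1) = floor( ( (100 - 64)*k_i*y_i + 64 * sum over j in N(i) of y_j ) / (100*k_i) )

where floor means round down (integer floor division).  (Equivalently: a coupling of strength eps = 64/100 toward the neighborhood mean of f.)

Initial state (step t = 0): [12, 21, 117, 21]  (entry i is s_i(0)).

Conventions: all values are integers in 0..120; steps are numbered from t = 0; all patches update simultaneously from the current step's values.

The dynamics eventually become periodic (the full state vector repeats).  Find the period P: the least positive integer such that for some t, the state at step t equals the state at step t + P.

Simulating step by step:
t=0: [12, 21, 117, 21]
t=1: [46, 62, 72, 62]
t=2: [40, 52, 68, 52]
t=3: [58, 70, 45, 70]
t=4: [69, 46, 55, 46]
t=5: [34, 40, 19, 40]
t=6: [106, 87, 90, 87]
t=7: [32, 33, 15, 33]
t=8: [90, 73, 72, 73]
t=9: [65, 67, 89, 67]
t=10: [70, 53, 53, 53]
t=11: [49, 47, 31, 47]
t=12: [15, 38, 39, 38]
t=13: [82, 85, 108, 85]
t=14: [46, 63, 30, 63]
t=15: [42, 51, 68, 51]
t=16: [58, 71, 43, 71]
t=17: [70, 45, 54, 45]
t=18: [34, 39, 16, 39]
t=19: [104, 83, 85, 83]
t=20: [22, 22, 2, 22]
t=21: [59, 78, 80, 78]
t=22: [85, 89, 108, 89]
t=23: [13, 32, 38, 32]
t=24: [68, 76, 95, 76]
t=25: [91, 71, 76, 71]
t=26: [63, 70, 90, 70]
t=27: [74, 55, 60, 55]
t=28: [57, 60, 42, 60]
t=29: [48, 70, 76, 70]
t=30: [58, 66, 88, 66]
t=31: [61, 44, 50, 44]
t=32: [22, 26, 10, 26]
t=33: [66, 51, 53, 51]
t=34: [41, 41, 27, 41]
t=35: [116, 102, 100, 102]
t=36: [72, 68, 54, 68]
t=37: [80, 66, 60, 66]
t=38: [85, 77, 63, 77]
t=39: [68, 58, 87, 58]
t=40: [56, 44, 33, 44]
t=41: [16, 43, 35, 43]
t=42: [15, 44, 35, 44]
t=43: [16, 44, 37, 44]
t=44: [17, 47, 40, 47]
t=45: [24, 54, 49, 54]
t=46: [45, 39, 28, 39]
t=47: [72, 66, 98, 66]
t=48: [76, 67, 61, 67]
t=49: [82, 75, 66, 75]
t=50: [104, 95, 87, 95]
t=51: [45, 36, 27, 36]
t=52: [67, 62, 91, 62]
t=53: [63, 51, 45, 51]
t=54: [37, 30, 18, 30]
t=55: [90, 78, 70, 78]
t=56: [75, 71, 97, 71]
t=57: [89, 75, 69, 75]
t=58: [68, 65, 90, 65]
t=59: [70, 55, 50, 55]
t=60: [53, 46, 31, 46]
t=61: [17, 41, 37, 41]
t=62: [90, 89, 111, 89]
t=63: [19, 40, 41, 40]
t=64: [90, 93, 114, 93]
t=65: [26, 47, 52, 47]
t=66: [33, 36, 18, 36]
t=67: [97, 80, 81, 80]
t=68: [86, 90, 113, 90]
t=69: [16, 39, 45, 39]
t=70: [85, 54, 72, 54]
t=71: [23, 42, 53, 42]
t=72: [98, 72, 87, 72]
t=73: [72, 49, 60, 49]
t=74: [43, 51, 30, 51]
t=75: [16, 35, 45, 35]
t=76: [77, 50, 65, 50]
t=77: [51, 62, 38, 62]
t=78: [46, 63, 75, 63]
t=79: [42, 56, 73, 56]
t=80: [68, 81, 58, 81]
t=81: [100, 80, 90, 80]
t=82: [90, 63, 79, 63]
t=83: [46, 63, 78, 63]
t=84: [42, 59, 77, 59]
t=85: [74, 88, 68, 88]
t=86: [43, 59, 36, 59]
t=87: [31, 50, 67, 50]
t=88: [45, 58, 40, 58]
t=89: [31, 54, 70, 54]
t=90: [52, 66, 51, 66]
t=91: [54, 42, 53, 42]
t=92: [88, 63, 87, 63]
t=93: [44, 30, 43, 30]
t=94: [54, 31, 53, 31]
t=95: [67, 51, 66, 51]
t=96: [42, 54, 41, 54]
t=97: [64, 87, 63, 87]
t=98: [30, 44, 29, 44]
t=99: [32, 53, 31, 53]
t=100: [51, 67, 50, 67]
t=101: [55, 41, 54, 41]
t=102: [87, 64, 86, 64]
t=103: [45, 29, 44, 29]
t=104: [53, 32, 52, 32]
t=105: [68, 50, 67, 50]
t=106: [41, 55, 40, 55]
t=107: [65, 86, 64, 86]
t=108: [29, 45, 28, 45]
t=109: [33, 52, 32, 52]
t=110: [51, 68, 49, 68]
t=111: [57, 41, 55, 41]
t=112: [89, 67, 87, 67]
t=113: [53, 35, 51, 35]
t=114: [73, 53, 71, 53]
t=115: [52, 67, 50, 67]
t=116: [56, 42, 54, 42]
t=117: [90, 66, 88, 66]
t=118: [52, 36, 50, 36]
t=119: [74, 52, 72, 52]
t=120: [51, 68, 49, 68]

Answer: 10
Key observation: The state at step 110, [51, 68, 49, 68], reappears at step 120 — and no state repeats earlier — so the cycle the system enters has period 10.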